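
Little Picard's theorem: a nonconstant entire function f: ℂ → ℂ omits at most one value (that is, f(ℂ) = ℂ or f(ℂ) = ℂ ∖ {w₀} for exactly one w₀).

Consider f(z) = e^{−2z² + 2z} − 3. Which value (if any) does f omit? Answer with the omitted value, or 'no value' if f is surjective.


Little Picard bounds the complement of f(ℂ) to at most one point.
The exponent g(z) = −2z² + 2z is a nonconstant polynomial, hence surjective onto ℂ. So e^{g(z)} takes every value in {e^w : w ∈ ℂ} = ℂ ∖ {0}. Adding -3 shifts the range to ℂ ∖ {-3}. f omits exactly -3.

Omitted value: -3.


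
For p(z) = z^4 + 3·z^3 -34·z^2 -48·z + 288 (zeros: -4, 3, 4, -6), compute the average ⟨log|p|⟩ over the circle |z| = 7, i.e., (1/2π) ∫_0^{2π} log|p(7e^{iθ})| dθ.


Zeros: -6, -4, 3, 4; r = 7.
Inside |z| < r: -6, -4, 3, 4. Outside (|z| ≥ r): ∅.
p(0) = 288, so log|p(0)| = log(288) = 5.6630.
Apply Jensen: I(r) = log|p(0)| + Σ_k log(r/|z_k|), summed over zeros inside |z| < r.
  log(r/|z_k|) for z_k = -4: log(7/4) = 0.5596
  log(r/|z_k|) for z_k = 3: log(7/3) = 0.8473
  log(r/|z_k|) for z_k = 4: log(7/4) = 0.5596
  log(r/|z_k|) for z_k = -6: log(7/6) = 0.1542
Sum over inside zeros: 2.1207.
I(r) = log|p(0)| + (inside sum) = 5.6630 + 2.1207 = 7.7836.
Closed form (all zeros inside, monic): I(r) = n·log(r) = 4·log(7) = 7.7836. ✓

I(r) ≈ 7.7836.


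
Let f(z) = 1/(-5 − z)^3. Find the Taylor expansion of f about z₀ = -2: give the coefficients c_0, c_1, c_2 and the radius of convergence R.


Let w = z − z₀, so z = z₀ + w.
Then -5 − z = -5 − (z₀ + w) = (-5 − z₀) − w = -3 − w.
f(z) = 1/(-3 − w)^3 = (1/(-3)^3) · (1 − w/(-3))^{−3}.
By the binomial series (1−u)^{−3} = Σ_{n≥0} C(n+2, 2) u^n for |u|<1, with u = w/(-3):
  c_n = C(n+2, 2) / (-3)^(n+3).
  c_0 = 1/(-3)^3 = -1/27.
  c_1 = 3/(-3)^4 = 1/27.
  c_2 = 6/(-3)^5 = -2/81.
The series is valid for |w/d| < 1, i.e. |z − z₀| < |d|.
Radius of convergence: R = |-5 − z₀| = |-3| = 3 (distance from z₀ to the singularity z = -5).

c_0 = -1/27, c_1 = 1/27, c_2 = -2/81; R = 3.


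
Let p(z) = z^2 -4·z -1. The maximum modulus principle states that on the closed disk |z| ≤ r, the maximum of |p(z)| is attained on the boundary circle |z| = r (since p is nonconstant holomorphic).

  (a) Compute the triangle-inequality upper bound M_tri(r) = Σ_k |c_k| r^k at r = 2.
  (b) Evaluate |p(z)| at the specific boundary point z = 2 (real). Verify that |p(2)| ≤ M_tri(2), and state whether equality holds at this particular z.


Coefficients: c_0 = -1, c_1 = -4, c_2 = 1. Radius r = 2.
Part (a). Triangle bound: M_tri(r) = Σ_k |c_k| r^k
  = |-1|·2^0 + |-4|·2^1 + |1|·2^2
  = 1 + 8 + 4 = 13.
This bounds M(r) := max_{|z|=r} |p(z)| from above; equality holds iff all terms c_k z^k can be made to align in phase at a single z on |z|=r.
Part (b). At z = 2 (real, on the circle |z| = r):
  p(2) = (-1)·2^0 + (-4)·2^1 + (1)·2^2 = -5.
  |p(2)| = 5.
Check: |p(2)| = 5 ≤ 13 = M_tri(2). ✓ Equality does not hold at z = 2 (the coefficients have mixed signs, so the terms do not all align in phase there).

M_tri(2) = 13; |p(2)| = 5; equality at z=2: no.


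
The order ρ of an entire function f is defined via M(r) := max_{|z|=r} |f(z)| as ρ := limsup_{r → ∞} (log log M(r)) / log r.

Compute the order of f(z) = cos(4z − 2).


cos(w) is a linear combination of e^{iw} and e^{−iw} (or e^w, e^{−w} in the hyperbolic case), so |cos(w)| ≤ e^{|w|}. With w = 4z − 2, |w| ≤ 4|z| + 2 = 4r + 2 on |z| = r, giving M(r) ≤ e^{4r + 2}, so ρ ≤ 1. On a suitable ray (z = it for sin/cos; z = t for sinh/cosh, t real → ∞), |cos(4z − 2)| grows like e^{4|t|}/2, so ρ ≥ 1. Hence ρ = 1.
Therefore ρ = 1.

Order ρ = 1.


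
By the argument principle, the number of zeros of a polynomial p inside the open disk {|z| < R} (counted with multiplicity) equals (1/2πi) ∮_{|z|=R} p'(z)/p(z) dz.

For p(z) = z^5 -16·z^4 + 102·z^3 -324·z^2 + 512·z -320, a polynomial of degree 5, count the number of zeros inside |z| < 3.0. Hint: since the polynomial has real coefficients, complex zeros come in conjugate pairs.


The zeros of p are: 4, 2, (3 + 1i), (3 - 1i), 4.
Their magnitudes are: 4, 2, 3.162, 3.162, 4.
Zeros with |z| < R = 3.0: 2.
Count = 1.
By the argument principle, (1/2πi) ∮_{|z|=R} p'(z)/p(z) dz equals exactly this count.

Number of zeros inside |z| < 3.0: 1.


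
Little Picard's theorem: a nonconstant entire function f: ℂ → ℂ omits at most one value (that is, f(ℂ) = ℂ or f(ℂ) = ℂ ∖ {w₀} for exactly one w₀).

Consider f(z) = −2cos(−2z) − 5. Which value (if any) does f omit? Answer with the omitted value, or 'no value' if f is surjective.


Little Picard bounds the complement of f(ℂ) to at most one point.
cos is entire and surjective onto ℂ: for every w ∈ ℂ, cos(ζ) = w has a solution ζ ∈ ℂ (e.g., via the complex inverse arccos). With ζ = −2z this gives z = ζ/(-2). Then -2·cos(−2z) takes every value in -2·ℂ = ℂ, and adding -5 is a bijection of ℂ. So f is surjective and omits no value. (Note: only on the real line is cos bounded by [−1, 1].)

Omitted value: no value.


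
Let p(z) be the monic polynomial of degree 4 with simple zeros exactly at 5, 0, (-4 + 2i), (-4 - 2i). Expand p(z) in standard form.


The polynomial is p(z) = ∏_{α ∈ S} (z − α), where S = {5, 0, (-4 + 2i), (-4 - 2i)}.
Expanding the product yields: p(z) = z^4 + 3·z^3 -20·z^2 -100·z.
Note conjugate pairs combine to real quadratics: (z − (-4+2i))(z − (-4−2i)) = z² + 8z + 20.
The resulting polynomial has degree 4 and real coefficients as required.

p(z) = z^4 + 3·z^3 -20·z^2 -100·z.


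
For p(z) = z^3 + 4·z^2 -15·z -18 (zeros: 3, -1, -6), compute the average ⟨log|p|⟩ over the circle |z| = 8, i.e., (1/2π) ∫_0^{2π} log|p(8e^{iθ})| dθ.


Zeros: -6, -1, 3; r = 8.
Inside |z| < r: -6, -1, 3. Outside (|z| ≥ r): ∅.
p(0) = -18, so log|p(0)| = log(18) = 2.8904.
Apply Jensen: I(r) = log|p(0)| + Σ_k log(r/|z_k|), summed over zeros inside |z| < r.
  log(r/|z_k|) for z_k = 3: log(8/3) = 0.9808
  log(r/|z_k|) for z_k = -1: log(8/1) = 2.0794
  log(r/|z_k|) for z_k = -6: log(8/6) = 0.2877
Sum over inside zeros: 3.3480.
I(r) = log|p(0)| + (inside sum) = 2.8904 + 3.3480 = 6.2383.
Closed form (all zeros inside, monic): I(r) = n·log(r) = 3·log(8) = 6.2383. ✓

I(r) ≈ 6.2383.


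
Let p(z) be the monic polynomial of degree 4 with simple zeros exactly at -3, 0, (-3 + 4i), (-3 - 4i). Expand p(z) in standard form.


The polynomial is p(z) = ∏_{α ∈ S} (z − α), where S = {-3, 0, (-3 + 4i), (-3 - 4i)}.
Expanding the product yields: p(z) = z^4 + 9·z^3 + 43·z^2 + 75·z.
Note conjugate pairs combine to real quadratics: (z − (-3+4i))(z − (-3−4i)) = z² + 6z + 25.
The resulting polynomial has degree 4 and real coefficients as required.

p(z) = z^4 + 9·z^3 + 43·z^2 + 75·z.


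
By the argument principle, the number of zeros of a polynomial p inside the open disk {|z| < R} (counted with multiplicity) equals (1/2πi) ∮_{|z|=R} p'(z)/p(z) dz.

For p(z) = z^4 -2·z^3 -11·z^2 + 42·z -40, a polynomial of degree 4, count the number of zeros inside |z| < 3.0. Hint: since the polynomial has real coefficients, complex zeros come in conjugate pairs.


The zeros of p are: -4, 2, (2 + 1i), (2 - 1i).
Their magnitudes are: 4, 2, 2.236, 2.236.
Zeros with |z| < R = 3.0: 2, (2 + 1i), (2 - 1i).
Count = 3.
By the argument principle, (1/2πi) ∮_{|z|=R} p'(z)/p(z) dz equals exactly this count.

Number of zeros inside |z| < 3.0: 3.


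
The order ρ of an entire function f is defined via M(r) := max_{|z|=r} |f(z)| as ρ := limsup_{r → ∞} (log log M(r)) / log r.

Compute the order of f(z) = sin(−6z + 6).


sin(w) is a linear combination of e^{iw} and e^{−iw} (or e^w, e^{−w} in the hyperbolic case), so |sin(w)| ≤ e^{|w|}. With w = −6z + 6, |w| ≤ 6|z| + 6 = 6r + 6 on |z| = r, giving M(r) ≤ e^{6r + 6}, so ρ ≤ 1. On a suitable ray (z = it for sin/cos; z = t for sinh/cosh, t real → ∞), |sin(−6z + 6)| grows like e^{6|t|}/2, so ρ ≥ 1. Hence ρ = 1.
Therefore ρ = 1.

Order ρ = 1.


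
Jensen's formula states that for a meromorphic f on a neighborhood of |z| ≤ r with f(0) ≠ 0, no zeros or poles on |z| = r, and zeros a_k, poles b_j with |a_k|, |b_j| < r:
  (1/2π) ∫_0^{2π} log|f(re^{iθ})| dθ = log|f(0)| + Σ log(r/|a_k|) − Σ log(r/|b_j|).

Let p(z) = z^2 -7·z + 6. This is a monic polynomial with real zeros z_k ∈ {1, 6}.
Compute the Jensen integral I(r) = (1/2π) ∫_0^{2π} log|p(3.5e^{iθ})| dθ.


Zeros: 1, 6; r = 3.5.
Inside |z| < r: 1. Outside (|z| ≥ r): 6.
p(0) = 6, so log|p(0)| = log(6) = 1.7918.
Apply Jensen: I(r) = log|p(0)| + Σ_k log(r/|z_k|), summed over zeros inside |z| < r.
  log(r/|z_k|) for z_k = 1: log(3.5/1) = 1.2528
  Outside zeros (6) contribute nothing to the Jensen sum.
Sum over inside zeros: 1.2528.
I(r) = log|p(0)| + (inside sum) = 1.7918 + 1.2528 = 3.0445.
Note: since some zeros are outside |z| ≤ r, the simplified n·log(r) form does NOT apply — only the inside zeros contribute.

I(r) ≈ 3.0445.


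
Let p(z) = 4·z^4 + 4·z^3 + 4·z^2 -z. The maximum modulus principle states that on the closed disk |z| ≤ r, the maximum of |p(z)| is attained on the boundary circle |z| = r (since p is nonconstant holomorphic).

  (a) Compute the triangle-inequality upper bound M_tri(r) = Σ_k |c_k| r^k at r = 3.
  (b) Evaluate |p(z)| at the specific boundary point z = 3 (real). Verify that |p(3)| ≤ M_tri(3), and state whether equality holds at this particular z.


Coefficients: c_0 = 0, c_1 = -1, c_2 = 4, c_3 = 4, c_4 = 4. Radius r = 3.
Part (a). Triangle bound: M_tri(r) = Σ_k |c_k| r^k
  = |0|·3^0 + |-1|·3^1 + |4|·3^2 + |4|·3^3 + |4|·3^4
  = 0 + 3 + 36 + 108 + 324 = 471.
This bounds M(r) := max_{|z|=r} |p(z)| from above; equality holds iff all terms c_k z^k can be made to align in phase at a single z on |z|=r.
Part (b). At z = 3 (real, on the circle |z| = r):
  p(3) = (0)·3^0 + (-1)·3^1 + (4)·3^2 + (4)·3^3 + (4)·3^4 = 465.
  |p(3)| = 465.
Check: |p(3)| = 465 ≤ 471 = M_tri(3). ✓ Equality does not hold at z = 3 (the coefficients have mixed signs, so the terms do not all align in phase there).

M_tri(3) = 471; |p(3)| = 465; equality at z=3: no.


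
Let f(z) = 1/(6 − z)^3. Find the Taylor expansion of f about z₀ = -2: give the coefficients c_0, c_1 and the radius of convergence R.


Let w = z − z₀, so z = z₀ + w.
Then 6 − z = 6 − (z₀ + w) = (6 − z₀) − w = 8 − w.
f(z) = 1/(8 − w)^3 = (1/(8)^3) · (1 − w/(8))^{−3}.
By the binomial series (1−u)^{−3} = Σ_{n≥0} C(n+2, 2) u^n for |u|<1, with u = w/(8):
  c_n = C(n+2, 2) / (8)^(n+3).
  c_0 = 1/(8)^3 = 1/512.
  c_1 = 3/(8)^4 = 3/4096.
The series is valid for |w/d| < 1, i.e. |z − z₀| < |d|.
Radius of convergence: R = |6 − z₀| = |8| = 8 (distance from z₀ to the singularity z = 6).

c_0 = 1/512, c_1 = 3/4096; R = 8.


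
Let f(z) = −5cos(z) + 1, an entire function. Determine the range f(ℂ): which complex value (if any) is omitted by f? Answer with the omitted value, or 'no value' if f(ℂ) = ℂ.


Little Picard bounds the complement of f(ℂ) to at most one point.
cos is entire and surjective onto ℂ: for every w ∈ ℂ, cos(ζ) = w has a solution ζ ∈ ℂ (e.g., via the complex inverse arccos). With ζ = z this gives z = ζ/(1). Then -5·cos(z) takes every value in -5·ℂ = ℂ, and adding 1 is a bijection of ℂ. So f is surjective and omits no value. (Note: only on the real line is cos bounded by [−1, 1].)

Omitted value: no value.


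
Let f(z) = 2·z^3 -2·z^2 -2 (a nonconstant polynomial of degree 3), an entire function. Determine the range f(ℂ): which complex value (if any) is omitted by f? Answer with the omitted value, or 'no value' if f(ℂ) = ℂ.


Little Picard bounds the complement of f(ℂ) to at most one point.
For every w ∈ ℂ, the equation p(z) − w = 0 is a nonconstant polynomial in z and hence has at least one root by the fundamental theorem of algebra. So p is surjective onto ℂ, omitting no value.

Omitted value: no value.


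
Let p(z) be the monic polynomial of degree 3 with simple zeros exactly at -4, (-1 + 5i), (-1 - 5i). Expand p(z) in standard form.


The polynomial is p(z) = ∏_{α ∈ S} (z − α), where S = {-4, (-1 + 5i), (-1 - 5i)}.
Expanding the product yields: p(z) = z^3 + 6·z^2 + 34·z + 104.
Note conjugate pairs combine to real quadratics: (z − (-1+5i))(z − (-1−5i)) = z² + 2z + 26.
The resulting polynomial has degree 3 and real coefficients as required.

p(z) = z^3 + 6·z^2 + 34·z + 104.


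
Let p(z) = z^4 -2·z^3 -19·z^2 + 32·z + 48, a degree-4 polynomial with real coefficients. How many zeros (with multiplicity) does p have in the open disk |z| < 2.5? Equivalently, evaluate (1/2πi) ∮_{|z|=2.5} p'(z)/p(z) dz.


The zeros of p are: -1, -4, 4, 3.
Their magnitudes are: 1, 4, 4, 3.
Zeros with |z| < R = 2.5: -1.
Count = 1.
By the argument principle, (1/2πi) ∮_{|z|=R} p'(z)/p(z) dz equals exactly this count.

Number of zeros inside |z| < 2.5: 1.


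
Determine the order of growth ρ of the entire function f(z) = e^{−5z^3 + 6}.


|e^{−5z^3 + 6}| = e^{Re(-5·z^3) + 6} ≤ e^{5|z|^3 + 6} = e^{5r^3 + 6} on |z| = r, so ρ ≤ 3. Choosing z on |z|=r so that -5·z^3 is real positive (always possible by picking arg z appropriately) gives |f(z)| = e^{5r^3 + 6}, matching the bound. The additive constant 6 does not affect log log M(r) ~ 3·log r. Hence ρ = 3.
Therefore ρ = 3.

Order ρ = 3.


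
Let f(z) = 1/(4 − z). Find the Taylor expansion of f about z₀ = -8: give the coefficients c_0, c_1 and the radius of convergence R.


Let w = z − z₀, so z = z₀ + w.
Then 4 − z = 4 − (z₀ + w) = (4 − z₀) − w = 12 − w.
f(z) = 1/(12 − w) = (1/(12)) · 1/(1 − w/(12)) = Σ_{n≥0} w^n / (12)^(n+1).
So c_n = 1/(12)^(n+1):
  c_0 = 1/(12)^1 = 1/12.
  c_1 = 1/(12)^2 = 1/144.
The series is valid for |w/d| < 1, i.e. |z − z₀| < |d|.
Radius of convergence: R = |4 − z₀| = |12| = 12 (distance from z₀ to the singularity z = 4).

c_0 = 1/12, c_1 = 1/144; R = 12.


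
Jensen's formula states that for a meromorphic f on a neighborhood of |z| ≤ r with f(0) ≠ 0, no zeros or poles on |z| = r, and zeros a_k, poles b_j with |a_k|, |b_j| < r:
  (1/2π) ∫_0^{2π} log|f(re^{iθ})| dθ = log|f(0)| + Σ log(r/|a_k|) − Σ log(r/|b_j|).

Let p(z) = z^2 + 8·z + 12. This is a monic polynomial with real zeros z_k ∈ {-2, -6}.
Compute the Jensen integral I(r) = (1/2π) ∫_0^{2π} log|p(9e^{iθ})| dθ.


Zeros: -6, -2; r = 9.
Inside |z| < r: -6, -2. Outside (|z| ≥ r): ∅.
p(0) = 12, so log|p(0)| = log(12) = 2.4849.
Apply Jensen: I(r) = log|p(0)| + Σ_k log(r/|z_k|), summed over zeros inside |z| < r.
  log(r/|z_k|) for z_k = -2: log(9/2) = 1.5041
  log(r/|z_k|) for z_k = -6: log(9/6) = 0.4055
Sum over inside zeros: 1.9095.
I(r) = log|p(0)| + (inside sum) = 2.4849 + 1.9095 = 4.3944.
Closed form (all zeros inside, monic): I(r) = n·log(r) = 2·log(9) = 4.3944. ✓

I(r) ≈ 4.3944.


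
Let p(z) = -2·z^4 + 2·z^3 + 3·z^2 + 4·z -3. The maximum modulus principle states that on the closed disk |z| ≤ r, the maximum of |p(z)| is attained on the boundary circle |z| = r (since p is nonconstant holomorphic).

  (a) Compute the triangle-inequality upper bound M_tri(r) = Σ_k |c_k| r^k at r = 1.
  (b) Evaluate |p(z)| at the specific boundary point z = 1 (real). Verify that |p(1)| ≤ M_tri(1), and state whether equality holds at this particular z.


Coefficients: c_0 = -3, c_1 = 4, c_2 = 3, c_3 = 2, c_4 = -2. Radius r = 1.
Part (a). Triangle bound: M_tri(r) = Σ_k |c_k| r^k
  = |-3|·1^0 + |4|·1^1 + |3|·1^2 + |2|·1^3 + |-2|·1^4
  = 3 + 4 + 3 + 2 + 2 = 14.
This bounds M(r) := max_{|z|=r} |p(z)| from above; equality holds iff all terms c_k z^k can be made to align in phase at a single z on |z|=r.
Part (b). At z = 1 (real, on the circle |z| = r):
  p(1) = (-3)·1^0 + (4)·1^1 + (3)·1^2 + (2)·1^3 + (-2)·1^4 = 4.
  |p(1)| = 4.
Check: |p(1)| = 4 ≤ 14 = M_tri(1). ✓ Equality does not hold at z = 1 (the coefficients have mixed signs, so the terms do not all align in phase there).

M_tri(1) = 14; |p(1)| = 4; equality at z=1: no.


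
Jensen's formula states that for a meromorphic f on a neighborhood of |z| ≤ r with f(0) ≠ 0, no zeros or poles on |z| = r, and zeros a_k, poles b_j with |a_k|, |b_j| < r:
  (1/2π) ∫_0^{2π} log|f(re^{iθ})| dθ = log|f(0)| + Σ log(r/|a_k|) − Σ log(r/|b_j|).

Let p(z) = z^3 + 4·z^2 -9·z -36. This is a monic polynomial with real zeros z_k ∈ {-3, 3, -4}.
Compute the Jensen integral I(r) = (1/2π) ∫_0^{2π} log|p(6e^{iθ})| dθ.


Zeros: -4, -3, 3; r = 6.
Inside |z| < r: -4, -3, 3. Outside (|z| ≥ r): ∅.
p(0) = -36, so log|p(0)| = log(36) = 3.5835.
Apply Jensen: I(r) = log|p(0)| + Σ_k log(r/|z_k|), summed over zeros inside |z| < r.
  log(r/|z_k|) for z_k = -3: log(6/3) = 0.6931
  log(r/|z_k|) for z_k = 3: log(6/3) = 0.6931
  log(r/|z_k|) for z_k = -4: log(6/4) = 0.4055
Sum over inside zeros: 1.7918.
I(r) = log|p(0)| + (inside sum) = 3.5835 + 1.7918 = 5.3753.
Closed form (all zeros inside, monic): I(r) = n·log(r) = 3·log(6) = 5.3753. ✓

I(r) ≈ 5.3753.


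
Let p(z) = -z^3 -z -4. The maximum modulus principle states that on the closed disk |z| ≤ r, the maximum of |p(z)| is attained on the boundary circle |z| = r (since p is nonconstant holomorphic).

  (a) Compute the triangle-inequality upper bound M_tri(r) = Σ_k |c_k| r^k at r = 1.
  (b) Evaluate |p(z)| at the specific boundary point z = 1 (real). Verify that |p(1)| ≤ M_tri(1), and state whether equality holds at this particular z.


Coefficients: c_0 = -4, c_1 = -1, c_2 = 0, c_3 = -1. Radius r = 1.
Part (a). Triangle bound: M_tri(r) = Σ_k |c_k| r^k
  = |-4|·1^0 + |-1|·1^1 + |0|·1^2 + |-1|·1^3
  = 4 + 1 + 0 + 1 = 6.
This bounds M(r) := max_{|z|=r} |p(z)| from above; equality holds iff all terms c_k z^k can be made to align in phase at a single z on |z|=r.
Part (b). At z = 1 (real, on the circle |z| = r):
  p(1) = (-4)·1^0 + (-1)·1^1 + (0)·1^2 + (-1)·1^3 = -6.
  |p(1)| = 6.
Since all nonzero coefficients share the same sign, |p(1)| = 6 = M_tri(1); the triangle bound is attained at z = 1, so in fact M(r) = 6.

M_tri(1) = 6; |p(1)| = 6; equality at z=1: yes.


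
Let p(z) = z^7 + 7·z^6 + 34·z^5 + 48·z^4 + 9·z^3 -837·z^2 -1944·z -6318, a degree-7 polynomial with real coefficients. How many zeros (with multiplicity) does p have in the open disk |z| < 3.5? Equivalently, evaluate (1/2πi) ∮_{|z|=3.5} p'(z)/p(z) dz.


The zeros of p are: (0 + 3i), (0 - 3i), 3, (-2 + 3i), (-2 - 3i), (-3 + 3i), (-3 - 3i).
Their magnitudes are: 3, 3, 3, 3.606, 3.606, 4.243, 4.243.
Zeros with |z| < R = 3.5: (0 + 3i), (0 - 3i), 3.
Count = 3.
By the argument principle, (1/2πi) ∮_{|z|=R} p'(z)/p(z) dz equals exactly this count.

Number of zeros inside |z| < 3.5: 3.


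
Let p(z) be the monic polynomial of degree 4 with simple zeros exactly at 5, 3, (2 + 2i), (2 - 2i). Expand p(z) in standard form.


The polynomial is p(z) = ∏_{α ∈ S} (z − α), where S = {5, 3, (2 + 2i), (2 - 2i)}.
Expanding the product yields: p(z) = z^4 -12·z^3 + 55·z^2 -124·z + 120.
Note conjugate pairs combine to real quadratics: (z − (2+2i))(z − (2−2i)) = z² − 4z + 8.
The resulting polynomial has degree 4 and real coefficients as required.

p(z) = z^4 -12·z^3 + 55·z^2 -124·z + 120.


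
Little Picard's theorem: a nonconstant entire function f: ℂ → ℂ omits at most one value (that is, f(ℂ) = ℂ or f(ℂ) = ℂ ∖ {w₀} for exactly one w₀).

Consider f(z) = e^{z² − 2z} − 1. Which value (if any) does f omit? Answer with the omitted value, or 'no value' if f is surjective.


Little Picard bounds the complement of f(ℂ) to at most one point.
The exponent g(z) = z² − 2z is a nonconstant polynomial, hence surjective onto ℂ. So e^{g(z)} takes every value in {e^w : w ∈ ℂ} = ℂ ∖ {0}. Adding -1 shifts the range to ℂ ∖ {-1}. f omits exactly -1.

Omitted value: -1.


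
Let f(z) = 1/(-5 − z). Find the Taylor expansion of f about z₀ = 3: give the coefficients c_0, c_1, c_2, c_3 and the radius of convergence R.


Let w = z − z₀, so z = z₀ + w.
Then -5 − z = -5 − (z₀ + w) = (-5 − z₀) − w = -8 − w.
f(z) = 1/(-8 − w) = (1/(-8)) · 1/(1 − w/(-8)) = Σ_{n≥0} w^n / (-8)^(n+1).
So c_n = 1/(-8)^(n+1):
  c_0 = 1/(-8)^1 = -1/8.
  c_1 = 1/(-8)^2 = 1/64.
  c_2 = 1/(-8)^3 = -1/512.
  c_3 = 1/(-8)^4 = 1/4096.
The series is valid for |w/d| < 1, i.e. |z − z₀| < |d|.
Radius of convergence: R = |-5 − z₀| = |-8| = 8 (distance from z₀ to the singularity z = -5).

c_0 = -1/8, c_1 = 1/64, c_2 = -1/512, c_3 = 1/4096; R = 8.


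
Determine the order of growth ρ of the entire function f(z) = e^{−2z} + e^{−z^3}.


Each summand is entire of order 1 and 3 respectively (as in the single-exponential case). The order of a sum is at most the max of the orders, so ρ ≤ 3. For the lower bound: on |z|=r choose arg z so that -1z^3 is real positive; then |e^{-1z^3}| = e^{1r^3} while |e^{-2z}| ≤ e^{2r^1} = o(e^{1r^3}). So |f| ≥ e^{1r^3}(1 − o(1)) and ρ ≥ 3. Hence ρ = max(1, 3) = 3.
Therefore ρ = 3.

Order ρ = 3.


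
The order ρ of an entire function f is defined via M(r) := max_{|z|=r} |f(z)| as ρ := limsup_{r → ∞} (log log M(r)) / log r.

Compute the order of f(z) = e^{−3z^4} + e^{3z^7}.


Each summand is entire of order 4 and 7 respectively (as in the single-exponential case). The order of a sum is at most the max of the orders, so ρ ≤ 7. For the lower bound: on |z|=r choose arg z so that 3z^7 is real positive; then |e^{3z^7}| = e^{3r^7} while |e^{-3z^4}| ≤ e^{3r^4} = o(e^{3r^7}). So |f| ≥ e^{3r^7}(1 − o(1)) and ρ ≥ 7. Hence ρ = max(4, 7) = 7.
Therefore ρ = 7.

Order ρ = 7.


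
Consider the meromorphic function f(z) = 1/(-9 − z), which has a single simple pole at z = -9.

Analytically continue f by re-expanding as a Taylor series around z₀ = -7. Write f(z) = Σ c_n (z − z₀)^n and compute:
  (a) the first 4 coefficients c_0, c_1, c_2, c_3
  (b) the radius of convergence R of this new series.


Let w = z − z₀, so z = z₀ + w.
Then -9 − z = -9 − (z₀ + w) = (-9 − z₀) − w = -2 − w.
f(z) = 1/(-2 − w) = (1/(-2)) · 1/(1 − w/(-2)) = Σ_{n≥0} w^n / (-2)^(n+1).
So c_n = 1/(-2)^(n+1):
  c_0 = 1/(-2)^1 = -1/2.
  c_1 = 1/(-2)^2 = 1/4.
  c_2 = 1/(-2)^3 = -1/8.
  c_3 = 1/(-2)^4 = 1/16.
The series is valid for |w/d| < 1, i.e. |z − z₀| < |d|.
Radius of convergence: R = |-9 − z₀| = |-2| = 2 (distance from z₀ to the singularity z = -9).

c_0 = -1/2, c_1 = 1/4, c_2 = -1/8, c_3 = 1/16; R = 2.


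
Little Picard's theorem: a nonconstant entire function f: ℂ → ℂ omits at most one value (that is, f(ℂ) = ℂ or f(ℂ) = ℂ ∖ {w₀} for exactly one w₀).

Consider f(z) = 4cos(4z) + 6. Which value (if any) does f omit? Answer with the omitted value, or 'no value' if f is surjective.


Little Picard bounds the complement of f(ℂ) to at most one point.
cos is entire and surjective onto ℂ: for every w ∈ ℂ, cos(ζ) = w has a solution ζ ∈ ℂ (e.g., via the complex inverse arccos). With ζ = 4z this gives z = ζ/(4). Then 4·cos(4z) takes every value in 4·ℂ = ℂ, and adding 6 is a bijection of ℂ. So f is surjective and omits no value. (Note: only on the real line is cos bounded by [−1, 1].)

Omitted value: no value.


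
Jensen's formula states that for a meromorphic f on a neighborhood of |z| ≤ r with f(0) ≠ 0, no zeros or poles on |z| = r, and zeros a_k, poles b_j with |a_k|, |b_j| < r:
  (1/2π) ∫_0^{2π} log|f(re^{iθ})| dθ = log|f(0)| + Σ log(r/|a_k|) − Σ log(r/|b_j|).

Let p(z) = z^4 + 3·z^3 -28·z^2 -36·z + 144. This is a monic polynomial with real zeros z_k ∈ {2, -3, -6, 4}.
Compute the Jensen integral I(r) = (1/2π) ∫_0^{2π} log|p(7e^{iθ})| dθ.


Zeros: -6, -3, 2, 4; r = 7.
Inside |z| < r: -6, -3, 2, 4. Outside (|z| ≥ r): ∅.
p(0) = 144, so log|p(0)| = log(144) = 4.9698.
Apply Jensen: I(r) = log|p(0)| + Σ_k log(r/|z_k|), summed over zeros inside |z| < r.
  log(r/|z_k|) for z_k = 2: log(7/2) = 1.2528
  log(r/|z_k|) for z_k = -3: log(7/3) = 0.8473
  log(r/|z_k|) for z_k = -6: log(7/6) = 0.1542
  log(r/|z_k|) for z_k = 4: log(7/4) = 0.5596
Sum over inside zeros: 2.8138.
I(r) = log|p(0)| + (inside sum) = 4.9698 + 2.8138 = 7.7836.
Closed form (all zeros inside, monic): I(r) = n·log(r) = 4·log(7) = 7.7836. ✓

I(r) ≈ 7.7836.


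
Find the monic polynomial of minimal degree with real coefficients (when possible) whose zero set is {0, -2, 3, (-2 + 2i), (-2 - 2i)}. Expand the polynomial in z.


The polynomial is p(z) = ∏_{α ∈ S} (z − α), where S = {0, -2, 3, (-2 + 2i), (-2 - 2i)}.
Expanding the product yields: p(z) = z^5 + 3·z^4 -2·z^3 -32·z^2 -48·z.
Note conjugate pairs combine to real quadratics: (z − (-2+2i))(z − (-2−2i)) = z² + 4z + 8.
The resulting polynomial has degree 5 and real coefficients as required.

p(z) = z^5 + 3·z^4 -2·z^3 -32·z^2 -48·z.


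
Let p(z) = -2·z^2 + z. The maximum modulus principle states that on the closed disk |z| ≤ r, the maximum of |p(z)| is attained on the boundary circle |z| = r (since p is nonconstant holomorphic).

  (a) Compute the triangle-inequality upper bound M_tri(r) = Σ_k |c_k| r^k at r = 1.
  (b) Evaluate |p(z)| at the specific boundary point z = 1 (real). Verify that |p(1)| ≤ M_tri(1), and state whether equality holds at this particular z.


Coefficients: c_0 = 0, c_1 = 1, c_2 = -2. Radius r = 1.
Part (a). Triangle bound: M_tri(r) = Σ_k |c_k| r^k
  = |0|·1^0 + |1|·1^1 + |-2|·1^2
  = 0 + 1 + 2 = 3.
This bounds M(r) := max_{|z|=r} |p(z)| from above; equality holds iff all terms c_k z^k can be made to align in phase at a single z on |z|=r.
Part (b). At z = 1 (real, on the circle |z| = r):
  p(1) = (0)·1^0 + (1)·1^1 + (-2)·1^2 = -1.
  |p(1)| = 1.
Check: |p(1)| = 1 ≤ 3 = M_tri(1). ✓ Equality does not hold at z = 1 (the coefficients have mixed signs, so the terms do not all align in phase there).

M_tri(1) = 3; |p(1)| = 1; equality at z=1: no.


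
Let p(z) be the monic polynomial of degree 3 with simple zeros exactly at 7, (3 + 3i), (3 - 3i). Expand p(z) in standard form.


The polynomial is p(z) = ∏_{α ∈ S} (z − α), where S = {7, (3 + 3i), (3 - 3i)}.
Expanding the product yields: p(z) = z^3 -13·z^2 + 60·z -126.
Note conjugate pairs combine to real quadratics: (z − (3+3i))(z − (3−3i)) = z² − 6z + 18.
The resulting polynomial has degree 3 and real coefficients as required.

p(z) = z^3 -13·z^2 + 60·z -126.


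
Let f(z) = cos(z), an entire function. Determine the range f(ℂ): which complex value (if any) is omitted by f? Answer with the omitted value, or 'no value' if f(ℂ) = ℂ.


Little Picard bounds the complement of f(ℂ) to at most one point.
cos is entire and surjective onto ℂ: for every w ∈ ℂ, cos(ζ) = w has a solution ζ ∈ ℂ (e.g., via the complex inverse arccos). With ζ = z this gives z = ζ/(1). Then 1·cos(z) takes every value in 1·ℂ = ℂ, and adding 0 is a bijection of ℂ. So f is surjective and omits no value. (Note: only on the real line is cos bounded by [−1, 1].)

Omitted value: no value.


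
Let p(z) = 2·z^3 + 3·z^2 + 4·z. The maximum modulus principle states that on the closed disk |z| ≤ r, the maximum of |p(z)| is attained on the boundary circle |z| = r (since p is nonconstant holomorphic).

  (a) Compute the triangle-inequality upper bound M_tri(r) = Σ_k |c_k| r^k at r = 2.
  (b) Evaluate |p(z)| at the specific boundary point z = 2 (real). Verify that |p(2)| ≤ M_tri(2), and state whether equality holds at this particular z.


Coefficients: c_0 = 0, c_1 = 4, c_2 = 3, c_3 = 2. Radius r = 2.
Part (a). Triangle bound: M_tri(r) = Σ_k |c_k| r^k
  = |0|·2^0 + |4|·2^1 + |3|·2^2 + |2|·2^3
  = 0 + 8 + 12 + 16 = 36.
This bounds M(r) := max_{|z|=r} |p(z)| from above; equality holds iff all terms c_k z^k can be made to align in phase at a single z on |z|=r.
Part (b). At z = 2 (real, on the circle |z| = r):
  p(2) = (0)·2^0 + (4)·2^1 + (3)·2^2 + (2)·2^3 = 36.
  |p(2)| = 36.
Since all nonzero coefficients share the same sign, |p(2)| = 36 = M_tri(2); the triangle bound is attained at z = 2, so in fact M(r) = 36.

M_tri(2) = 36; |p(2)| = 36; equality at z=2: yes.


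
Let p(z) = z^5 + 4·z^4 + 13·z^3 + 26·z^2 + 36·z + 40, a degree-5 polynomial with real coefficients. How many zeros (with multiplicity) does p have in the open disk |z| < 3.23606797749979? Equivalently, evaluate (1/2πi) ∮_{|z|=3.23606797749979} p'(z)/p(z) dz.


The zeros of p are: -2, (-1 + 2i), (-1 - 2i), (0 + 2i), (0 - 2i).
Their magnitudes are: 2, 2.236, 2.236, 2, 2.
Zeros with |z| < R = 3.23606797749979: -2, (-1 + 2i), (-1 - 2i), (0 + 2i), (0 - 2i).
Count = 5.
By the argument principle, (1/2πi) ∮_{|z|=R} p'(z)/p(z) dz equals exactly this count.

Number of zeros inside |z| < 3.23606797749979: 5.


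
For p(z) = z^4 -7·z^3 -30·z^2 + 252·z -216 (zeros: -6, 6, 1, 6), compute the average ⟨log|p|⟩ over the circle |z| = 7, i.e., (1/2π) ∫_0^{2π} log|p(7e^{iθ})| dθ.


Zeros: -6, 1, 6, 6; r = 7.
Inside |z| < r: -6, 1, 6, 6. Outside (|z| ≥ r): ∅.
p(0) = -216, so log|p(0)| = log(216) = 5.3753.
Apply Jensen: I(r) = log|p(0)| + Σ_k log(r/|z_k|), summed over zeros inside |z| < r.
  log(r/|z_k|) for z_k = -6: log(7/6) = 0.1542
  log(r/|z_k|) for z_k = 6: log(7/6) = 0.1542
  log(r/|z_k|) for z_k = 1: log(7/1) = 1.9459
  log(r/|z_k|) for z_k = 6: log(7/6) = 0.1542
Sum over inside zeros: 2.4084.
I(r) = log|p(0)| + (inside sum) = 5.3753 + 2.4084 = 7.7836.
Closed form (all zeros inside, monic): I(r) = n·log(r) = 4·log(7) = 7.7836. ✓

I(r) ≈ 7.7836.


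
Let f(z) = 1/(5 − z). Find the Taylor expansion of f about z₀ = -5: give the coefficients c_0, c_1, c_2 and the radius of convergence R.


Let w = z − z₀, so z = z₀ + w.
Then 5 − z = 5 − (z₀ + w) = (5 − z₀) − w = 10 − w.
f(z) = 1/(10 − w) = (1/(10)) · 1/(1 − w/(10)) = Σ_{n≥0} w^n / (10)^(n+1).
So c_n = 1/(10)^(n+1):
  c_0 = 1/(10)^1 = 1/10.
  c_1 = 1/(10)^2 = 1/100.
  c_2 = 1/(10)^3 = 1/1000.
The series is valid for |w/d| < 1, i.e. |z − z₀| < |d|.
Radius of convergence: R = |5 − z₀| = |10| = 10 (distance from z₀ to the singularity z = 5).

c_0 = 1/10, c_1 = 1/100, c_2 = 1/1000; R = 10.


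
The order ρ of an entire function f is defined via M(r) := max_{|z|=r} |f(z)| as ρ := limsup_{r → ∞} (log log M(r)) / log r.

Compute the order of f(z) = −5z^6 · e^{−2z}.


M(r) = max_{|z|=r} |-5|·|z|^6·|e^{−2z}| = 5·r^6 · e^{2r^1} (the factors attain their maxima compatibly on |z|=r). Then log M(r) = log 5 + 6·log r + 2r^1, dominated by the last term, so log log M(r) ~ 1·log r. The polynomial factor -5z^6 contributes only a log r term and does not affect the order. ρ = 1.
Therefore ρ = 1.

Order ρ = 1.


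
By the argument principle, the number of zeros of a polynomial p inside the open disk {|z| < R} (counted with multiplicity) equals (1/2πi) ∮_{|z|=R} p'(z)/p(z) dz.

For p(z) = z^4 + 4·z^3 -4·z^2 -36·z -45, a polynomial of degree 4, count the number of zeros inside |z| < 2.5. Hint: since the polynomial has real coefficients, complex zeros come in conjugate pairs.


The zeros of p are: -3, 3, (-2 + 1i), (-2 - 1i).
Their magnitudes are: 3, 3, 2.236, 2.236.
Zeros with |z| < R = 2.5: (-2 + 1i), (-2 - 1i).
Count = 2.
By the argument principle, (1/2πi) ∮_{|z|=R} p'(z)/p(z) dz equals exactly this count.

Number of zeros inside |z| < 2.5: 2.


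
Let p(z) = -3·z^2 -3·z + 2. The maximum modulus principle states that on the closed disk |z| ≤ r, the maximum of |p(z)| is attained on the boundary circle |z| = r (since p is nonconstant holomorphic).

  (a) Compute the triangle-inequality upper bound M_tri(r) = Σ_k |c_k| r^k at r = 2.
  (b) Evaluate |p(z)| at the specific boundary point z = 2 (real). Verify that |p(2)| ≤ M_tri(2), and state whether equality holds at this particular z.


Coefficients: c_0 = 2, c_1 = -3, c_2 = -3. Radius r = 2.
Part (a). Triangle bound: M_tri(r) = Σ_k |c_k| r^k
  = |2|·2^0 + |-3|·2^1 + |-3|·2^2
  = 2 + 6 + 12 = 20.
This bounds M(r) := max_{|z|=r} |p(z)| from above; equality holds iff all terms c_k z^k can be made to align in phase at a single z on |z|=r.
Part (b). At z = 2 (real, on the circle |z| = r):
  p(2) = (2)·2^0 + (-3)·2^1 + (-3)·2^2 = -16.
  |p(2)| = 16.
Check: |p(2)| = 16 ≤ 20 = M_tri(2). ✓ Equality does not hold at z = 2 (the coefficients have mixed signs, so the terms do not all align in phase there).

M_tri(2) = 20; |p(2)| = 16; equality at z=2: no.


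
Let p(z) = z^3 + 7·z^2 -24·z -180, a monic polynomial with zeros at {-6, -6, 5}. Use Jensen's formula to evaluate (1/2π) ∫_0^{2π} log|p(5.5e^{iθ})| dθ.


Zeros: -6, -6, 5; r = 5.5.
Inside |z| < r: 5. Outside (|z| ≥ r): -6, -6.
p(0) = -180, so log|p(0)| = log(180) = 5.1930.
Apply Jensen: I(r) = log|p(0)| + Σ_k log(r/|z_k|), summed over zeros inside |z| < r.
  log(r/|z_k|) for z_k = 5: log(5.5/5) = 0.0953
  Outside zeros (-6, -6) contribute nothing to the Jensen sum.
Sum over inside zeros: 0.0953.
I(r) = log|p(0)| + (inside sum) = 5.1930 + 0.0953 = 5.2883.
Note: since some zeros are outside |z| ≤ r, the simplified n·log(r) form does NOT apply — only the inside zeros contribute.

I(r) ≈ 5.2883.


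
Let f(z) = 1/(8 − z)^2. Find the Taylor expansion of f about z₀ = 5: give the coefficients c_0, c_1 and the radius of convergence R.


Let w = z − z₀, so z = z₀ + w.
Then 8 − z = 8 − (z₀ + w) = (8 − z₀) − w = 3 − w.
f(z) = 1/(3 − w)^2 = (1/(3)^2) · (1 − w/(3))^{−2}.
By the binomial series (1−u)^{−2} = Σ_{n≥0} C(n+1, 1) u^n for |u|<1, with u = w/(3):
  c_n = C(n+1, 1) / (3)^(n+2).
  c_0 = 1/(3)^2 = 1/9.
  c_1 = 2/(3)^3 = 2/27.
The series is valid for |w/d| < 1, i.e. |z − z₀| < |d|.
Radius of convergence: R = |8 − z₀| = |3| = 3 (distance from z₀ to the singularity z = 8).

c_0 = 1/9, c_1 = 2/27; R = 3.


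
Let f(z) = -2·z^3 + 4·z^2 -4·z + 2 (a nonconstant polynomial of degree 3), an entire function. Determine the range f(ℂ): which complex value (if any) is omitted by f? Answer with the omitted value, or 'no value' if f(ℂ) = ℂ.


Little Picard bounds the complement of f(ℂ) to at most one point.
For every w ∈ ℂ, the equation p(z) − w = 0 is a nonconstant polynomial in z and hence has at least one root by the fundamental theorem of algebra. So p is surjective onto ℂ, omitting no value.

Omitted value: no value.


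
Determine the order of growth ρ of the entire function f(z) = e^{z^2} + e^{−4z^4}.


Each summand is entire of order 2 and 4 respectively (as in the single-exponential case). The order of a sum is at most the max of the orders, so ρ ≤ 4. For the lower bound: on |z|=r choose arg z so that -4z^4 is real positive; then |e^{-4z^4}| = e^{4r^4} while |e^{1z^2}| ≤ e^{1r^2} = o(e^{4r^4}). So |f| ≥ e^{4r^4}(1 − o(1)) and ρ ≥ 4. Hence ρ = max(2, 4) = 4.
Therefore ρ = 4.

Order ρ = 4.


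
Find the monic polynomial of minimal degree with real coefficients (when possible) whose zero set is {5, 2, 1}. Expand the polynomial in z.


The polynomial is p(z) = ∏_{α ∈ S} (z − α), where S = {5, 2, 1}.
Expanding the product yields: p(z) = z^3 -8·z^2 + 17·z -10.
The resulting polynomial has degree 3 and real coefficients as required.

p(z) = z^3 -8·z^2 + 17·z -10.


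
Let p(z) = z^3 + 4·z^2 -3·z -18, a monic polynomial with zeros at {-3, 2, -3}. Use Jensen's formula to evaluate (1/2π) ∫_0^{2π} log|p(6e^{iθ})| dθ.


Zeros: -3, -3, 2; r = 6.
Inside |z| < r: -3, -3, 2. Outside (|z| ≥ r): ∅.
p(0) = -18, so log|p(0)| = log(18) = 2.8904.
Apply Jensen: I(r) = log|p(0)| + Σ_k log(r/|z_k|), summed over zeros inside |z| < r.
  log(r/|z_k|) for z_k = -3: log(6/3) = 0.6931
  log(r/|z_k|) for z_k = 2: log(6/2) = 1.0986
  log(r/|z_k|) for z_k = -3: log(6/3) = 0.6931
Sum over inside zeros: 2.4849.
I(r) = log|p(0)| + (inside sum) = 2.8904 + 2.4849 = 5.3753.
Closed form (all zeros inside, monic): I(r) = n·log(r) = 3·log(6) = 5.3753. ✓

I(r) ≈ 5.3753.


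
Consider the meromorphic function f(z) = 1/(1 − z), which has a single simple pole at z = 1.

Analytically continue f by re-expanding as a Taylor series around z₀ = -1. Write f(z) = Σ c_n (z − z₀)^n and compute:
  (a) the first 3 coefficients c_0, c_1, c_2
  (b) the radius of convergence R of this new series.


Let w = z − z₀, so z = z₀ + w.
Then 1 − z = 1 − (z₀ + w) = (1 − z₀) − w = 2 − w.
f(z) = 1/(2 − w) = (1/(2)) · 1/(1 − w/(2)) = Σ_{n≥0} w^n / (2)^(n+1).
So c_n = 1/(2)^(n+1):
  c_0 = 1/(2)^1 = 1/2.
  c_1 = 1/(2)^2 = 1/4.
  c_2 = 1/(2)^3 = 1/8.
The series is valid for |w/d| < 1, i.e. |z − z₀| < |d|.
Radius of convergence: R = |1 − z₀| = |2| = 2 (distance from z₀ to the singularity z = 1).

c_0 = 1/2, c_1 = 1/4, c_2 = 1/8; R = 2.


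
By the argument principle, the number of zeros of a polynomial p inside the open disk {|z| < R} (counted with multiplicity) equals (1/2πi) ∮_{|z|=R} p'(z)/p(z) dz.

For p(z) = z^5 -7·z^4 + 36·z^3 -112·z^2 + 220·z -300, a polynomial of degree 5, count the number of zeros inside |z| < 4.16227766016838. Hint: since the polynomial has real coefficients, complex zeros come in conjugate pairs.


The zeros of p are: (1 + 3i), (1 - 3i), (1 + 3i), (1 - 3i), 3.
Their magnitudes are: 3.162, 3.162, 3.162, 3.162, 3.
Zeros with |z| < R = 4.16227766016838: (1 + 3i), (1 - 3i), (1 + 3i), (1 - 3i), 3.
Count = 5.
By the argument principle, (1/2πi) ∮_{|z|=R} p'(z)/p(z) dz equals exactly this count.

Number of zeros inside |z| < 4.16227766016838: 5.


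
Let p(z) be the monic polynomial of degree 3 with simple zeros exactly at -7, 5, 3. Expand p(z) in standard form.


The polynomial is p(z) = ∏_{α ∈ S} (z − α), where S = {-7, 5, 3}.
Expanding the product yields: p(z) = z^3 -z^2 -41·z + 105.
The resulting polynomial has degree 3 and real coefficients as required.

p(z) = z^3 -z^2 -41·z + 105.


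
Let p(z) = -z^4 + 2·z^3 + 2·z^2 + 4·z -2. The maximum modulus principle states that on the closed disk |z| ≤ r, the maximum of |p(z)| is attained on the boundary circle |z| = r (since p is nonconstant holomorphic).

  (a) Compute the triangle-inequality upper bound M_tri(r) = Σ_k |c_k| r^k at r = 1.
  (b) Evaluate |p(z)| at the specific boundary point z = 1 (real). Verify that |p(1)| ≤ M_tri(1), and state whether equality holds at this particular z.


Coefficients: c_0 = -2, c_1 = 4, c_2 = 2, c_3 = 2, c_4 = -1. Radius r = 1.
Part (a). Triangle bound: M_tri(r) = Σ_k |c_k| r^k
  = |-2|·1^0 + |4|·1^1 + |2|·1^2 + |2|·1^3 + |-1|·1^4
  = 2 + 4 + 2 + 2 + 1 = 11.
This bounds M(r) := max_{|z|=r} |p(z)| from above; equality holds iff all terms c_k z^k can be made to align in phase at a single z on |z|=r.
Part (b). At z = 1 (real, on the circle |z| = r):
  p(1) = (-2)·1^0 + (4)·1^1 + (2)·1^2 + (2)·1^3 + (-1)·1^4 = 5.
  |p(1)| = 5.
Check: |p(1)| = 5 ≤ 11 = M_tri(1). ✓ Equality does not hold at z = 1 (the coefficients have mixed signs, so the terms do not all align in phase there).

M_tri(1) = 11; |p(1)| = 5; equality at z=1: no.


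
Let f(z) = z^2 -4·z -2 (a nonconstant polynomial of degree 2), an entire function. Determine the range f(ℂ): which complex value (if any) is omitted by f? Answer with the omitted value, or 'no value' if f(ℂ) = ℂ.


Little Picard bounds the complement of f(ℂ) to at most one point.
For every w ∈ ℂ, the equation p(z) − w = 0 is a nonconstant polynomial in z and hence has at least one root by the fundamental theorem of algebra. So p is surjective onto ℂ, omitting no value.

Omitted value: no value.


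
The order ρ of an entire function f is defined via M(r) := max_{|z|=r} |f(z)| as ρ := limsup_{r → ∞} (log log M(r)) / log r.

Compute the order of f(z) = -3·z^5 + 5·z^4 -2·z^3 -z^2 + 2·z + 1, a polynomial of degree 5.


|f(z)| ≤ Σ|c_k|·r^k = O(r^5) as r → ∞. Polynomial growth is O(e^{r^ε}) for every ε > 0 (since r^5/e^{r^ε} → 0), so ρ ≤ ε for all ε > 0, i.e. ρ = 0. Every nonconstant polynomial has order 0.
Therefore ρ = 0.

Order ρ = 0.
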